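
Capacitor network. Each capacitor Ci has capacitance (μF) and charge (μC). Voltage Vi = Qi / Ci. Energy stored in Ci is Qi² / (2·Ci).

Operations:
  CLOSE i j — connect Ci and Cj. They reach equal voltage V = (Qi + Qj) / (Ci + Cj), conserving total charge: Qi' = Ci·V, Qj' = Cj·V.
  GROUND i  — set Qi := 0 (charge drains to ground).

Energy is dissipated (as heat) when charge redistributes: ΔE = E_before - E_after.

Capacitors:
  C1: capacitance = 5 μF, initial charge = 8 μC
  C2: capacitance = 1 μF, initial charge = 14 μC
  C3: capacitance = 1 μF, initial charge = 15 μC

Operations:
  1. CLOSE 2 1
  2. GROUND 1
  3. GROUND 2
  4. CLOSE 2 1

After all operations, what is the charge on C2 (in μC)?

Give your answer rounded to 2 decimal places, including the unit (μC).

Initial: C1(5μF, Q=8μC, V=1.60V), C2(1μF, Q=14μC, V=14.00V), C3(1μF, Q=15μC, V=15.00V)
Op 1: CLOSE 2-1: Q_total=22.00, C_total=6.00, V=3.67; Q2=3.67, Q1=18.33; dissipated=64.067
Op 2: GROUND 1: Q1=0; energy lost=33.611
Op 3: GROUND 2: Q2=0; energy lost=6.722
Op 4: CLOSE 2-1: Q_total=0.00, C_total=6.00, V=0.00; Q2=0.00, Q1=0.00; dissipated=0.000
Final charges: Q1=0.00, Q2=0.00, Q3=15.00

Answer: 0.00 μC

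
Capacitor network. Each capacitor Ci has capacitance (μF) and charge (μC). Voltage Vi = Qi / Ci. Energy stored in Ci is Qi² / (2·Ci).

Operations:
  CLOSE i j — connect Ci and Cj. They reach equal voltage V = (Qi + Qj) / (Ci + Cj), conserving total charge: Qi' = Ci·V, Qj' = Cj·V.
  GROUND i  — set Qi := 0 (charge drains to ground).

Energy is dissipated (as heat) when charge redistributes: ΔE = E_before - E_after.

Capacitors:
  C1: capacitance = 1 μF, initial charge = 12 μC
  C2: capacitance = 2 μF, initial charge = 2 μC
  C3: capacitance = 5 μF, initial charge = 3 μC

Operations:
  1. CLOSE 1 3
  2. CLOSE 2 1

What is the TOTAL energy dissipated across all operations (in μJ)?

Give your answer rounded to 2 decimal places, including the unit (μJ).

Answer: 54.90 μJ

Derivation:
Initial: C1(1μF, Q=12μC, V=12.00V), C2(2μF, Q=2μC, V=1.00V), C3(5μF, Q=3μC, V=0.60V)
Op 1: CLOSE 1-3: Q_total=15.00, C_total=6.00, V=2.50; Q1=2.50, Q3=12.50; dissipated=54.150
Op 2: CLOSE 2-1: Q_total=4.50, C_total=3.00, V=1.50; Q2=3.00, Q1=1.50; dissipated=0.750
Total dissipated: 54.900 μJ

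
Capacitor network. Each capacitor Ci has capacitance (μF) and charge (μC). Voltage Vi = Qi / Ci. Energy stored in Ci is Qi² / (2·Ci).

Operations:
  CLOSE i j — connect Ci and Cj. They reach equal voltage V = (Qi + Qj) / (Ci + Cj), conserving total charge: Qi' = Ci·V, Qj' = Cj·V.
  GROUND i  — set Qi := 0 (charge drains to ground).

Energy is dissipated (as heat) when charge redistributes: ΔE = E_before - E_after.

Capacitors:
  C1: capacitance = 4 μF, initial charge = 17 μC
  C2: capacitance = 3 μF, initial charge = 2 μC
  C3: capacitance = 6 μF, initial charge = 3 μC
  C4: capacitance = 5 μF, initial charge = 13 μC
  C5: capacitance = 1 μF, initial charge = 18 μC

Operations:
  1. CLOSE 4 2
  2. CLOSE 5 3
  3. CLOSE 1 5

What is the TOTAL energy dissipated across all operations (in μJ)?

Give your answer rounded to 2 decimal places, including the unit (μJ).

Answer: 135.38 μJ

Derivation:
Initial: C1(4μF, Q=17μC, V=4.25V), C2(3μF, Q=2μC, V=0.67V), C3(6μF, Q=3μC, V=0.50V), C4(5μF, Q=13μC, V=2.60V), C5(1μF, Q=18μC, V=18.00V)
Op 1: CLOSE 4-2: Q_total=15.00, C_total=8.00, V=1.88; Q4=9.38, Q2=5.62; dissipated=3.504
Op 2: CLOSE 5-3: Q_total=21.00, C_total=7.00, V=3.00; Q5=3.00, Q3=18.00; dissipated=131.250
Op 3: CLOSE 1-5: Q_total=20.00, C_total=5.00, V=4.00; Q1=16.00, Q5=4.00; dissipated=0.625
Total dissipated: 135.379 μJ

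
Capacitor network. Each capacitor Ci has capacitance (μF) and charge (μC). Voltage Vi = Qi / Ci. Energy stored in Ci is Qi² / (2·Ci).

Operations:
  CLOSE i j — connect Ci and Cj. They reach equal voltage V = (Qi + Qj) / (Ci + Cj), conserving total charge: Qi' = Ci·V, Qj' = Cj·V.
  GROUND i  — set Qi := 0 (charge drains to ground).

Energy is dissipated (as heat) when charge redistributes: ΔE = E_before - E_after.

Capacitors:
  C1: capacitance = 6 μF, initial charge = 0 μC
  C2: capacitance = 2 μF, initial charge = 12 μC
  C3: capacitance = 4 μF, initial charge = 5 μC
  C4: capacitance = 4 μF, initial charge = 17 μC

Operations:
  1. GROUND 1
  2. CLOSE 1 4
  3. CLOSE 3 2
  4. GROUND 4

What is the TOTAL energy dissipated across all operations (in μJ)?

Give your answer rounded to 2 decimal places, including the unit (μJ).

Answer: 42.50 μJ

Derivation:
Initial: C1(6μF, Q=0μC, V=0.00V), C2(2μF, Q=12μC, V=6.00V), C3(4μF, Q=5μC, V=1.25V), C4(4μF, Q=17μC, V=4.25V)
Op 1: GROUND 1: Q1=0; energy lost=0.000
Op 2: CLOSE 1-4: Q_total=17.00, C_total=10.00, V=1.70; Q1=10.20, Q4=6.80; dissipated=21.675
Op 3: CLOSE 3-2: Q_total=17.00, C_total=6.00, V=2.83; Q3=11.33, Q2=5.67; dissipated=15.042
Op 4: GROUND 4: Q4=0; energy lost=5.780
Total dissipated: 42.497 μJ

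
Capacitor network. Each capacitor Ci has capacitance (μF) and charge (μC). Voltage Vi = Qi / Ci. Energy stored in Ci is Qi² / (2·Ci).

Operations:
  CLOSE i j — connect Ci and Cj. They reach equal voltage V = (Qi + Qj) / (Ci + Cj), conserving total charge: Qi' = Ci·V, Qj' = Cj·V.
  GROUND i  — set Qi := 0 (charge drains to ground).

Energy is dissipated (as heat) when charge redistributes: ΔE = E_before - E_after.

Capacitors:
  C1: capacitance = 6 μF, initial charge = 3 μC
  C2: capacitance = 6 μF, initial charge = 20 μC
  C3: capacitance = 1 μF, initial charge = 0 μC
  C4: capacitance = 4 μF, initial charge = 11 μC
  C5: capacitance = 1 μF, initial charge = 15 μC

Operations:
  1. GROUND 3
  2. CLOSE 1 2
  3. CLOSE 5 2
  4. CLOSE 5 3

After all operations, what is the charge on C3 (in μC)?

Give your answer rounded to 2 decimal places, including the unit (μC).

Initial: C1(6μF, Q=3μC, V=0.50V), C2(6μF, Q=20μC, V=3.33V), C3(1μF, Q=0μC, V=0.00V), C4(4μF, Q=11μC, V=2.75V), C5(1μF, Q=15μC, V=15.00V)
Op 1: GROUND 3: Q3=0; energy lost=0.000
Op 2: CLOSE 1-2: Q_total=23.00, C_total=12.00, V=1.92; Q1=11.50, Q2=11.50; dissipated=12.042
Op 3: CLOSE 5-2: Q_total=26.50, C_total=7.00, V=3.79; Q5=3.79, Q2=22.71; dissipated=73.360
Op 4: CLOSE 5-3: Q_total=3.79, C_total=2.00, V=1.89; Q5=1.89, Q3=1.89; dissipated=3.583
Final charges: Q1=11.50, Q2=22.71, Q3=1.89, Q4=11.00, Q5=1.89

Answer: 1.89 μC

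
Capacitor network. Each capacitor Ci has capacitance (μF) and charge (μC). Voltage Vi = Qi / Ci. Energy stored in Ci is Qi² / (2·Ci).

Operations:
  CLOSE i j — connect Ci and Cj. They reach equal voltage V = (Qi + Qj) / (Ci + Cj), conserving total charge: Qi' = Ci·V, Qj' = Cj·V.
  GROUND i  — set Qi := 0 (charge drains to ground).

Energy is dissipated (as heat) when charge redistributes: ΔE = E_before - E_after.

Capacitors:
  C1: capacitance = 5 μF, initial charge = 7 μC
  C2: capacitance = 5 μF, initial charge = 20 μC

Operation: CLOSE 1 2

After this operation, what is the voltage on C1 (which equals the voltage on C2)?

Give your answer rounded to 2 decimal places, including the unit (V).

Initial: C1(5μF, Q=7μC, V=1.40V), C2(5μF, Q=20μC, V=4.00V)
Op 1: CLOSE 1-2: Q_total=27.00, C_total=10.00, V=2.70; Q1=13.50, Q2=13.50; dissipated=8.450

Answer: 2.70 V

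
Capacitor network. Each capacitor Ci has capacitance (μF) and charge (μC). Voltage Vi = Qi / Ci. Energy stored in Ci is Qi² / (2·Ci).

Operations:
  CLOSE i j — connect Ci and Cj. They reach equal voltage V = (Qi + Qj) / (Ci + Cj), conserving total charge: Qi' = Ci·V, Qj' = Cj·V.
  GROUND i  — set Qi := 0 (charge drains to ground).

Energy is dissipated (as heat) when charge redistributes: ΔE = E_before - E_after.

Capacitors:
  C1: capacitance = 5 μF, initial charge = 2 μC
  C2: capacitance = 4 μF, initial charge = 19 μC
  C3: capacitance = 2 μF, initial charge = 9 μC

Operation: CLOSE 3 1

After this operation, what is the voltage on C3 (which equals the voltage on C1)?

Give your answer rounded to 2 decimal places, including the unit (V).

Initial: C1(5μF, Q=2μC, V=0.40V), C2(4μF, Q=19μC, V=4.75V), C3(2μF, Q=9μC, V=4.50V)
Op 1: CLOSE 3-1: Q_total=11.00, C_total=7.00, V=1.57; Q3=3.14, Q1=7.86; dissipated=12.007

Answer: 1.57 V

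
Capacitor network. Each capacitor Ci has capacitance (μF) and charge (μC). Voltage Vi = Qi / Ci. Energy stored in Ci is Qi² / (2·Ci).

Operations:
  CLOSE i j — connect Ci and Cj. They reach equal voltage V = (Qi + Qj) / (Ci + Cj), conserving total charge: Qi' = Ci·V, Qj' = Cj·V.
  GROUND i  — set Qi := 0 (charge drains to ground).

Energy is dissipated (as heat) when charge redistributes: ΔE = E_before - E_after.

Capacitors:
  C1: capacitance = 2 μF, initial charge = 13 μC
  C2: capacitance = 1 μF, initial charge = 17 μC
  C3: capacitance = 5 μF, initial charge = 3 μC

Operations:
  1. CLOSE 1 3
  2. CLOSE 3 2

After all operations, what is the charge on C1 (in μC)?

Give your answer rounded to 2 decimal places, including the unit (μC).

Answer: 4.57 μC

Derivation:
Initial: C1(2μF, Q=13μC, V=6.50V), C2(1μF, Q=17μC, V=17.00V), C3(5μF, Q=3μC, V=0.60V)
Op 1: CLOSE 1-3: Q_total=16.00, C_total=7.00, V=2.29; Q1=4.57, Q3=11.43; dissipated=24.864
Op 2: CLOSE 3-2: Q_total=28.43, C_total=6.00, V=4.74; Q3=23.69, Q2=4.74; dissipated=90.213
Final charges: Q1=4.57, Q2=4.74, Q3=23.69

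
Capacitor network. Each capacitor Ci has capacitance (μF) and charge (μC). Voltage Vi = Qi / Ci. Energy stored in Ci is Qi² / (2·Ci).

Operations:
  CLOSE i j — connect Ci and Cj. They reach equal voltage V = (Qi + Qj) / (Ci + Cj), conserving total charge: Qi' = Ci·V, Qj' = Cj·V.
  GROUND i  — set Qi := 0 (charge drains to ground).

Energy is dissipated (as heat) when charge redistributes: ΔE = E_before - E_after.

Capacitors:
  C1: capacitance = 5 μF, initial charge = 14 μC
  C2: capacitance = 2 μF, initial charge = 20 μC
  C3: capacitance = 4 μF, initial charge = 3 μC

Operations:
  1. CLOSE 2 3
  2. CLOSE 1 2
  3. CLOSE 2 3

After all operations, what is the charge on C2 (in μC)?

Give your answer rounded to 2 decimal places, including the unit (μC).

Initial: C1(5μF, Q=14μC, V=2.80V), C2(2μF, Q=20μC, V=10.00V), C3(4μF, Q=3μC, V=0.75V)
Op 1: CLOSE 2-3: Q_total=23.00, C_total=6.00, V=3.83; Q2=7.67, Q3=15.33; dissipated=57.042
Op 2: CLOSE 1-2: Q_total=21.67, C_total=7.00, V=3.10; Q1=15.48, Q2=6.19; dissipated=0.763
Op 3: CLOSE 2-3: Q_total=21.52, C_total=6.00, V=3.59; Q2=7.17, Q3=14.35; dissipated=0.363
Final charges: Q1=15.48, Q2=7.17, Q3=14.35

Answer: 7.17 μC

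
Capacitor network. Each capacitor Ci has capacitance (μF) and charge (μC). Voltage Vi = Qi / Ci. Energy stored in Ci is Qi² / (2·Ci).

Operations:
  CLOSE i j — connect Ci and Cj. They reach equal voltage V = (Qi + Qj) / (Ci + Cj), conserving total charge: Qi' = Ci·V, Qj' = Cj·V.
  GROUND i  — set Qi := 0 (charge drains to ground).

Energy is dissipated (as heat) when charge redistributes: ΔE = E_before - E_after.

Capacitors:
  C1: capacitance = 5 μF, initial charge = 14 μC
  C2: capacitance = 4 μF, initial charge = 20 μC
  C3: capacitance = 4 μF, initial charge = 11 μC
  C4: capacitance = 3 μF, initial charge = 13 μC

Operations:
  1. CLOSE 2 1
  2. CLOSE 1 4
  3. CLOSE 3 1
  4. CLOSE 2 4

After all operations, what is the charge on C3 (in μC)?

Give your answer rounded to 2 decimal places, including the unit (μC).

Initial: C1(5μF, Q=14μC, V=2.80V), C2(4μF, Q=20μC, V=5.00V), C3(4μF, Q=11μC, V=2.75V), C4(3μF, Q=13μC, V=4.33V)
Op 1: CLOSE 2-1: Q_total=34.00, C_total=9.00, V=3.78; Q2=15.11, Q1=18.89; dissipated=5.378
Op 2: CLOSE 1-4: Q_total=31.89, C_total=8.00, V=3.99; Q1=19.93, Q4=11.96; dissipated=0.289
Op 3: CLOSE 3-1: Q_total=30.93, C_total=9.00, V=3.44; Q3=13.75, Q1=17.18; dissipated=1.698
Op 4: CLOSE 2-4: Q_total=27.07, C_total=7.00, V=3.87; Q2=15.47, Q4=11.60; dissipated=0.037
Final charges: Q1=17.18, Q2=15.47, Q3=13.75, Q4=11.60

Answer: 13.75 μC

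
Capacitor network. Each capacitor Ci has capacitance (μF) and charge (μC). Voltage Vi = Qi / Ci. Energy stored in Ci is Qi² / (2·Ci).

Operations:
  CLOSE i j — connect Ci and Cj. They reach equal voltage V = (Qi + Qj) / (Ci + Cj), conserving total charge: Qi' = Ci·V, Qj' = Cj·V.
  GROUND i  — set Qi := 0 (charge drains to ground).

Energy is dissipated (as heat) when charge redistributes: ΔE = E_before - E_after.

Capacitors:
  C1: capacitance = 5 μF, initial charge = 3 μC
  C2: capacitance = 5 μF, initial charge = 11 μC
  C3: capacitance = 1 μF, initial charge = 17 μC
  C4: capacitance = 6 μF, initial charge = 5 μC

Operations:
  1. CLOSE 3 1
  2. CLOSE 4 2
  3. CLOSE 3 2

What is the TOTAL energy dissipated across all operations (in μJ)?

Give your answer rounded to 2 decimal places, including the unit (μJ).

Initial: C1(5μF, Q=3μC, V=0.60V), C2(5μF, Q=11μC, V=2.20V), C3(1μF, Q=17μC, V=17.00V), C4(6μF, Q=5μC, V=0.83V)
Op 1: CLOSE 3-1: Q_total=20.00, C_total=6.00, V=3.33; Q3=3.33, Q1=16.67; dissipated=112.067
Op 2: CLOSE 4-2: Q_total=16.00, C_total=11.00, V=1.45; Q4=8.73, Q2=7.27; dissipated=2.547
Op 3: CLOSE 3-2: Q_total=10.61, C_total=6.00, V=1.77; Q3=1.77, Q2=8.84; dissipated=1.471
Total dissipated: 116.084 μJ

Answer: 116.08 μJ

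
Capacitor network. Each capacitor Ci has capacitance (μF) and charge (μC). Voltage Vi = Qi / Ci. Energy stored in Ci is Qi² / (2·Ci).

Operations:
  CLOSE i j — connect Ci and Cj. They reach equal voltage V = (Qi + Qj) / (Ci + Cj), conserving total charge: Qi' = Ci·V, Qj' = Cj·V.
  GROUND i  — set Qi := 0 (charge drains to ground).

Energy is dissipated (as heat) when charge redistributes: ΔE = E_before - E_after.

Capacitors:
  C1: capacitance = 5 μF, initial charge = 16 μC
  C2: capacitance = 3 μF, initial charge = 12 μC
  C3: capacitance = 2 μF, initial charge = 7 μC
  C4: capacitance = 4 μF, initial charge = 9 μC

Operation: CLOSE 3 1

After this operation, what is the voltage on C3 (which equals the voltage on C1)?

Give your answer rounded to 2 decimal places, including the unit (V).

Answer: 3.29 V

Derivation:
Initial: C1(5μF, Q=16μC, V=3.20V), C2(3μF, Q=12μC, V=4.00V), C3(2μF, Q=7μC, V=3.50V), C4(4μF, Q=9μC, V=2.25V)
Op 1: CLOSE 3-1: Q_total=23.00, C_total=7.00, V=3.29; Q3=6.57, Q1=16.43; dissipated=0.064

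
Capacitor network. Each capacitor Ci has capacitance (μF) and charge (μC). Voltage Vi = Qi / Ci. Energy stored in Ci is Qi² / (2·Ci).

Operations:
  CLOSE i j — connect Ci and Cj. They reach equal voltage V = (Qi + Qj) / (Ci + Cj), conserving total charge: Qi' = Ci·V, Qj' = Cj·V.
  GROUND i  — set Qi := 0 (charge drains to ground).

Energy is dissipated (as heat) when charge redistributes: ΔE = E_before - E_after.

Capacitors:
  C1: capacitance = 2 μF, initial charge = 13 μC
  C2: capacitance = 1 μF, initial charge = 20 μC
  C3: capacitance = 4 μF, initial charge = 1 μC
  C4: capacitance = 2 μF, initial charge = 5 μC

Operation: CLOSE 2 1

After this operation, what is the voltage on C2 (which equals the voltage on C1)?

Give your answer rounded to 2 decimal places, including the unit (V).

Answer: 11.00 V

Derivation:
Initial: C1(2μF, Q=13μC, V=6.50V), C2(1μF, Q=20μC, V=20.00V), C3(4μF, Q=1μC, V=0.25V), C4(2μF, Q=5μC, V=2.50V)
Op 1: CLOSE 2-1: Q_total=33.00, C_total=3.00, V=11.00; Q2=11.00, Q1=22.00; dissipated=60.750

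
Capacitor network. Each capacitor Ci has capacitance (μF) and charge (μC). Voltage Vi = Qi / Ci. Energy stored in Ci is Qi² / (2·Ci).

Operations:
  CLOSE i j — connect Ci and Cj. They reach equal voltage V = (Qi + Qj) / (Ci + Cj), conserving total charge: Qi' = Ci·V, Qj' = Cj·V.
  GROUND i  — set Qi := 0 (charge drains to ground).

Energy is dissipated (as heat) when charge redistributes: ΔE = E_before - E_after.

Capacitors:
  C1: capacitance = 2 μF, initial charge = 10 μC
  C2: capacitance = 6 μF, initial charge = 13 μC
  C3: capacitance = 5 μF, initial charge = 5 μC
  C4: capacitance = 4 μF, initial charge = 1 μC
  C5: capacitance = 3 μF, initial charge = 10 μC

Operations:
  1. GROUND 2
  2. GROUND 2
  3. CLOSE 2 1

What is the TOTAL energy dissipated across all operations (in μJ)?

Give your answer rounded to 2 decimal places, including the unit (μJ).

Answer: 32.83 μJ

Derivation:
Initial: C1(2μF, Q=10μC, V=5.00V), C2(6μF, Q=13μC, V=2.17V), C3(5μF, Q=5μC, V=1.00V), C4(4μF, Q=1μC, V=0.25V), C5(3μF, Q=10μC, V=3.33V)
Op 1: GROUND 2: Q2=0; energy lost=14.083
Op 2: GROUND 2: Q2=0; energy lost=0.000
Op 3: CLOSE 2-1: Q_total=10.00, C_total=8.00, V=1.25; Q2=7.50, Q1=2.50; dissipated=18.750
Total dissipated: 32.833 μJ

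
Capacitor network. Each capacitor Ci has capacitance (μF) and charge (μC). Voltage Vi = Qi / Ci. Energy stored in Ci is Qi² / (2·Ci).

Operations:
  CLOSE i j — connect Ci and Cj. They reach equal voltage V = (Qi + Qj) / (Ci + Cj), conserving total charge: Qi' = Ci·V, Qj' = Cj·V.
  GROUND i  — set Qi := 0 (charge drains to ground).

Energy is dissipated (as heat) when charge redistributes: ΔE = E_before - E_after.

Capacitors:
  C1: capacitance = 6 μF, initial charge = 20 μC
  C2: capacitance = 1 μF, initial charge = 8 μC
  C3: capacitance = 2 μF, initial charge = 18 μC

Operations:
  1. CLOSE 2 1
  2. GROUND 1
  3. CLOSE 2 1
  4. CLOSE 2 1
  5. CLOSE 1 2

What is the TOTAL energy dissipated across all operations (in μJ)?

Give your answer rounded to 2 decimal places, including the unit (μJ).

Answer: 64.19 μJ

Derivation:
Initial: C1(6μF, Q=20μC, V=3.33V), C2(1μF, Q=8μC, V=8.00V), C3(2μF, Q=18μC, V=9.00V)
Op 1: CLOSE 2-1: Q_total=28.00, C_total=7.00, V=4.00; Q2=4.00, Q1=24.00; dissipated=9.333
Op 2: GROUND 1: Q1=0; energy lost=48.000
Op 3: CLOSE 2-1: Q_total=4.00, C_total=7.00, V=0.57; Q2=0.57, Q1=3.43; dissipated=6.857
Op 4: CLOSE 2-1: Q_total=4.00, C_total=7.00, V=0.57; Q2=0.57, Q1=3.43; dissipated=0.000
Op 5: CLOSE 1-2: Q_total=4.00, C_total=7.00, V=0.57; Q1=3.43, Q2=0.57; dissipated=0.000
Total dissipated: 64.190 μJ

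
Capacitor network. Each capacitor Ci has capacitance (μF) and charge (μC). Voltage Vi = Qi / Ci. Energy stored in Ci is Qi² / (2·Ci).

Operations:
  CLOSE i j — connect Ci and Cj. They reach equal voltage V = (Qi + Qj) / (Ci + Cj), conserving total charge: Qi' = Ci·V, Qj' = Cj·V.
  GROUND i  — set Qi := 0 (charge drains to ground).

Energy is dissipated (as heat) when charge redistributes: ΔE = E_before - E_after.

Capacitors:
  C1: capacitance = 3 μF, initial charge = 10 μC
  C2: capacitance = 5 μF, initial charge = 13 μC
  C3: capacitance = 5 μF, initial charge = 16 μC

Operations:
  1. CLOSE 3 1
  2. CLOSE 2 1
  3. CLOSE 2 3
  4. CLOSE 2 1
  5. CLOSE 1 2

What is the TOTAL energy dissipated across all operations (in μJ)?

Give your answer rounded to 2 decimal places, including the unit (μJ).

Answer: 0.66 μJ

Derivation:
Initial: C1(3μF, Q=10μC, V=3.33V), C2(5μF, Q=13μC, V=2.60V), C3(5μF, Q=16μC, V=3.20V)
Op 1: CLOSE 3-1: Q_total=26.00, C_total=8.00, V=3.25; Q3=16.25, Q1=9.75; dissipated=0.017
Op 2: CLOSE 2-1: Q_total=22.75, C_total=8.00, V=2.84; Q2=14.22, Q1=8.53; dissipated=0.396
Op 3: CLOSE 2-3: Q_total=30.47, C_total=10.00, V=3.05; Q2=15.23, Q3=15.23; dissipated=0.206
Op 4: CLOSE 2-1: Q_total=23.77, C_total=8.00, V=2.97; Q2=14.85, Q1=8.91; dissipated=0.039
Op 5: CLOSE 1-2: Q_total=23.77, C_total=8.00, V=2.97; Q1=8.91, Q2=14.85; dissipated=0.000
Total dissipated: 0.658 μJ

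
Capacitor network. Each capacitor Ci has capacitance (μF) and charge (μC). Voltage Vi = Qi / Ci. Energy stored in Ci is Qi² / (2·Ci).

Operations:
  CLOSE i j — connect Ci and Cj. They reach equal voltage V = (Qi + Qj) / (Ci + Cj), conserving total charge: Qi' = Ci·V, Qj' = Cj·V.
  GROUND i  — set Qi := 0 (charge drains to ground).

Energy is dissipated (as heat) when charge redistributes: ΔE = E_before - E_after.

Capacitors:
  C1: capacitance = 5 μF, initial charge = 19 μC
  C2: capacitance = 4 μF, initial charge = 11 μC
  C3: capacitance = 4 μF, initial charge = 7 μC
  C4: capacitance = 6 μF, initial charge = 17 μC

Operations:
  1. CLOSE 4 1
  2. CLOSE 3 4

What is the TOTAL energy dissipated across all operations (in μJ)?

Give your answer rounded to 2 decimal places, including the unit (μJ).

Initial: C1(5μF, Q=19μC, V=3.80V), C2(4μF, Q=11μC, V=2.75V), C3(4μF, Q=7μC, V=1.75V), C4(6μF, Q=17μC, V=2.83V)
Op 1: CLOSE 4-1: Q_total=36.00, C_total=11.00, V=3.27; Q4=19.64, Q1=16.36; dissipated=1.274
Op 2: CLOSE 3-4: Q_total=26.64, C_total=10.00, V=2.66; Q3=10.65, Q4=15.98; dissipated=2.782
Total dissipated: 4.057 μJ

Answer: 4.06 μJ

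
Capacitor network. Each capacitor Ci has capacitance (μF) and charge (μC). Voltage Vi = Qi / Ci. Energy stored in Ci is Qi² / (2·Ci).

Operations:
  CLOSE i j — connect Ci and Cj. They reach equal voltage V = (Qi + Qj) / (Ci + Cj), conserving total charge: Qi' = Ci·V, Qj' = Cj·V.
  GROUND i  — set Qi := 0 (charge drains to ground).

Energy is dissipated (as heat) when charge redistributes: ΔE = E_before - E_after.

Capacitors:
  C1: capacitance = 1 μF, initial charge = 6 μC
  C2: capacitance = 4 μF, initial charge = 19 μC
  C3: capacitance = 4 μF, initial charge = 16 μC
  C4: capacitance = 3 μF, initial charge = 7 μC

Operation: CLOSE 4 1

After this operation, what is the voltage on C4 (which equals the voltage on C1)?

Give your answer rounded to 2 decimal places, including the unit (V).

Initial: C1(1μF, Q=6μC, V=6.00V), C2(4μF, Q=19μC, V=4.75V), C3(4μF, Q=16μC, V=4.00V), C4(3μF, Q=7μC, V=2.33V)
Op 1: CLOSE 4-1: Q_total=13.00, C_total=4.00, V=3.25; Q4=9.75, Q1=3.25; dissipated=5.042

Answer: 3.25 V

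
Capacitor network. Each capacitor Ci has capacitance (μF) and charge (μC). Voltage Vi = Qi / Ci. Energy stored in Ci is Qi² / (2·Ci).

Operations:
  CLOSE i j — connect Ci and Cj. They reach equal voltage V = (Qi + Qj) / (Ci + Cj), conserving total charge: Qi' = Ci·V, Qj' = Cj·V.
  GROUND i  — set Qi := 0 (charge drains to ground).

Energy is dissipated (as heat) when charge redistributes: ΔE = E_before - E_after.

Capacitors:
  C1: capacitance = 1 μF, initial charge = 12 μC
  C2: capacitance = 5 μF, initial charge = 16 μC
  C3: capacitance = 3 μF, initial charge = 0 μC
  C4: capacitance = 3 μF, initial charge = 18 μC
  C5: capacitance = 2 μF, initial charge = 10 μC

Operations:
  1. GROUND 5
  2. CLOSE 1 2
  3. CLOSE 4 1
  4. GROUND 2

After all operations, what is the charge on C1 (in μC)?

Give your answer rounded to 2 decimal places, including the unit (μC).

Initial: C1(1μF, Q=12μC, V=12.00V), C2(5μF, Q=16μC, V=3.20V), C3(3μF, Q=0μC, V=0.00V), C4(3μF, Q=18μC, V=6.00V), C5(2μF, Q=10μC, V=5.00V)
Op 1: GROUND 5: Q5=0; energy lost=25.000
Op 2: CLOSE 1-2: Q_total=28.00, C_total=6.00, V=4.67; Q1=4.67, Q2=23.33; dissipated=32.267
Op 3: CLOSE 4-1: Q_total=22.67, C_total=4.00, V=5.67; Q4=17.00, Q1=5.67; dissipated=0.667
Op 4: GROUND 2: Q2=0; energy lost=54.444
Final charges: Q1=5.67, Q2=0.00, Q3=0.00, Q4=17.00, Q5=0.00

Answer: 5.67 μC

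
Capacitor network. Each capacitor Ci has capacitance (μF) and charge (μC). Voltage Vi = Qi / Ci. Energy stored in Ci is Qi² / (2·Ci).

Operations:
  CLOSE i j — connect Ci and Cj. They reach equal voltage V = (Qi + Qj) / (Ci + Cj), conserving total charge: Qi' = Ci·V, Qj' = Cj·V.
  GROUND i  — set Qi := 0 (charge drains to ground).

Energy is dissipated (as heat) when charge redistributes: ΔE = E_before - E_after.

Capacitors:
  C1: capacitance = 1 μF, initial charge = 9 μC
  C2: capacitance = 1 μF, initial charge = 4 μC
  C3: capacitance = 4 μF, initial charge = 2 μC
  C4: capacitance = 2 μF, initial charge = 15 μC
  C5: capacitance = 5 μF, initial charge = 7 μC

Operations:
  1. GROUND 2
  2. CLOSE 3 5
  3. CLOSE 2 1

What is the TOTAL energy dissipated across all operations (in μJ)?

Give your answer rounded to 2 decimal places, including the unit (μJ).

Initial: C1(1μF, Q=9μC, V=9.00V), C2(1μF, Q=4μC, V=4.00V), C3(4μF, Q=2μC, V=0.50V), C4(2μF, Q=15μC, V=7.50V), C5(5μF, Q=7μC, V=1.40V)
Op 1: GROUND 2: Q2=0; energy lost=8.000
Op 2: CLOSE 3-5: Q_total=9.00, C_total=9.00, V=1.00; Q3=4.00, Q5=5.00; dissipated=0.900
Op 3: CLOSE 2-1: Q_total=9.00, C_total=2.00, V=4.50; Q2=4.50, Q1=4.50; dissipated=20.250
Total dissipated: 29.150 μJ

Answer: 29.15 μJ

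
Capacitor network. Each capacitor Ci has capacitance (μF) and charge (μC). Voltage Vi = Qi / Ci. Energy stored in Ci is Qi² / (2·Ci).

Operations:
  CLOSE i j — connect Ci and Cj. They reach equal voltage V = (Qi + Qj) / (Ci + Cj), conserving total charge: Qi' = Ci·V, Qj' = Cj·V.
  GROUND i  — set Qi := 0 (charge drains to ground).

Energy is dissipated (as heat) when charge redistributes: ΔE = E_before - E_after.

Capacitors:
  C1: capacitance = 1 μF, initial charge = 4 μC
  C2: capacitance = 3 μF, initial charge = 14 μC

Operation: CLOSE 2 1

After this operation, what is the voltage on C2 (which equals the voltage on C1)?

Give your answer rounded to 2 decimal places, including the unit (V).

Initial: C1(1μF, Q=4μC, V=4.00V), C2(3μF, Q=14μC, V=4.67V)
Op 1: CLOSE 2-1: Q_total=18.00, C_total=4.00, V=4.50; Q2=13.50, Q1=4.50; dissipated=0.167

Answer: 4.50 V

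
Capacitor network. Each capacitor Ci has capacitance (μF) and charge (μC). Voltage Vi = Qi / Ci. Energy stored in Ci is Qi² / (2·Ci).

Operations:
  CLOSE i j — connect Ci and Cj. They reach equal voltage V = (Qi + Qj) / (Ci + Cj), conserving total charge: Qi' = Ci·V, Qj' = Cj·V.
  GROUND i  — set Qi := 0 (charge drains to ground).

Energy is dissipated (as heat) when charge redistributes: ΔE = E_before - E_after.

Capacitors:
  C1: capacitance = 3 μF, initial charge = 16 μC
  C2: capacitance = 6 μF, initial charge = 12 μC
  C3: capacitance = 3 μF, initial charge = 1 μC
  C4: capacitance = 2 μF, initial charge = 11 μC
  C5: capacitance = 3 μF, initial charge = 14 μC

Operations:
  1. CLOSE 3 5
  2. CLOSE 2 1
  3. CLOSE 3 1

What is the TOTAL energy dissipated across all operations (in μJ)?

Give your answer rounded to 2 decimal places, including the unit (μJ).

Initial: C1(3μF, Q=16μC, V=5.33V), C2(6μF, Q=12μC, V=2.00V), C3(3μF, Q=1μC, V=0.33V), C4(2μF, Q=11μC, V=5.50V), C5(3μF, Q=14μC, V=4.67V)
Op 1: CLOSE 3-5: Q_total=15.00, C_total=6.00, V=2.50; Q3=7.50, Q5=7.50; dissipated=14.083
Op 2: CLOSE 2-1: Q_total=28.00, C_total=9.00, V=3.11; Q2=18.67, Q1=9.33; dissipated=11.111
Op 3: CLOSE 3-1: Q_total=16.83, C_total=6.00, V=2.81; Q3=8.42, Q1=8.42; dissipated=0.280
Total dissipated: 25.475 μJ

Answer: 25.47 μJ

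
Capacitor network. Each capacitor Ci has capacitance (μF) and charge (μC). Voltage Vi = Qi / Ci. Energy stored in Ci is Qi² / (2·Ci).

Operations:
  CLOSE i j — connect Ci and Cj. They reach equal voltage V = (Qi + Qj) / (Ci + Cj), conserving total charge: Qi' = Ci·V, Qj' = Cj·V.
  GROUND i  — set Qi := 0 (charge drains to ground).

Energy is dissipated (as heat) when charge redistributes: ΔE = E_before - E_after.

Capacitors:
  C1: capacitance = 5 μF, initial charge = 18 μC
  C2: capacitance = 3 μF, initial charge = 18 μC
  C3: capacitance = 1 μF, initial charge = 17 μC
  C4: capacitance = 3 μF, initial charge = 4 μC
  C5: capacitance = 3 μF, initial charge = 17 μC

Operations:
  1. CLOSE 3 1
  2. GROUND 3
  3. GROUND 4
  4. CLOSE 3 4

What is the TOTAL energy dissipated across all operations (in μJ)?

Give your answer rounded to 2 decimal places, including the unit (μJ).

Initial: C1(5μF, Q=18μC, V=3.60V), C2(3μF, Q=18μC, V=6.00V), C3(1μF, Q=17μC, V=17.00V), C4(3μF, Q=4μC, V=1.33V), C5(3μF, Q=17μC, V=5.67V)
Op 1: CLOSE 3-1: Q_total=35.00, C_total=6.00, V=5.83; Q3=5.83, Q1=29.17; dissipated=74.817
Op 2: GROUND 3: Q3=0; energy lost=17.014
Op 3: GROUND 4: Q4=0; energy lost=2.667
Op 4: CLOSE 3-4: Q_total=0.00, C_total=4.00, V=0.00; Q3=0.00, Q4=0.00; dissipated=0.000
Total dissipated: 94.497 μJ

Answer: 94.50 μJ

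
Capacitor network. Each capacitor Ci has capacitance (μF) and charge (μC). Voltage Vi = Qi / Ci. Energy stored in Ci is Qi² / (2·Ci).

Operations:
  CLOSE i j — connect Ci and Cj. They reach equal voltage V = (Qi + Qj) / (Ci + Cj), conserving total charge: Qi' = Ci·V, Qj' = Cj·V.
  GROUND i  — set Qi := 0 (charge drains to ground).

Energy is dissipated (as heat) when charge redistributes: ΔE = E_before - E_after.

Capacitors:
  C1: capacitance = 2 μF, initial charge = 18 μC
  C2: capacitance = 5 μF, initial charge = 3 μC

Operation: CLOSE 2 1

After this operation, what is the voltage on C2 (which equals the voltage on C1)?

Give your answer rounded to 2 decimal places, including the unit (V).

Initial: C1(2μF, Q=18μC, V=9.00V), C2(5μF, Q=3μC, V=0.60V)
Op 1: CLOSE 2-1: Q_total=21.00, C_total=7.00, V=3.00; Q2=15.00, Q1=6.00; dissipated=50.400

Answer: 3.00 V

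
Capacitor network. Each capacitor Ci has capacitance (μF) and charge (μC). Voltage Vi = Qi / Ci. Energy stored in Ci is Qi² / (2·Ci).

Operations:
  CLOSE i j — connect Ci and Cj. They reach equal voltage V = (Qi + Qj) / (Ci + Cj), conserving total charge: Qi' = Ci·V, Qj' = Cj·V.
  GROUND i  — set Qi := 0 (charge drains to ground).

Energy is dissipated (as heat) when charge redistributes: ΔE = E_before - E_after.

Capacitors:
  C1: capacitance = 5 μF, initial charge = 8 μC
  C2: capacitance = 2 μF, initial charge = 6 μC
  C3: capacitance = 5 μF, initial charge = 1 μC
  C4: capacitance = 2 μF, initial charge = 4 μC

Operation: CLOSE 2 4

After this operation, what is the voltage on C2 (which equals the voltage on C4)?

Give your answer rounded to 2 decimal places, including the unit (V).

Answer: 2.50 V

Derivation:
Initial: C1(5μF, Q=8μC, V=1.60V), C2(2μF, Q=6μC, V=3.00V), C3(5μF, Q=1μC, V=0.20V), C4(2μF, Q=4μC, V=2.00V)
Op 1: CLOSE 2-4: Q_total=10.00, C_total=4.00, V=2.50; Q2=5.00, Q4=5.00; dissipated=0.500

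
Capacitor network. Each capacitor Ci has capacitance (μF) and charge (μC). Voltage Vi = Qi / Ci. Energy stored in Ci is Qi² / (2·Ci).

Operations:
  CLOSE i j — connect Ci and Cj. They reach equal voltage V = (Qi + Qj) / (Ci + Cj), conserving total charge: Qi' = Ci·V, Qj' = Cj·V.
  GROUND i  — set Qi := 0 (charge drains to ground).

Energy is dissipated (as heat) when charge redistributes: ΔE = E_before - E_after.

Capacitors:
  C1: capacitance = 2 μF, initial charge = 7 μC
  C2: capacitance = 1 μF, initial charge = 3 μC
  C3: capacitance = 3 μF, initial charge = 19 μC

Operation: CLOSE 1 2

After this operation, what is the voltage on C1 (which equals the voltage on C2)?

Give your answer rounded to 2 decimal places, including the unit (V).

Answer: 3.33 V

Derivation:
Initial: C1(2μF, Q=7μC, V=3.50V), C2(1μF, Q=3μC, V=3.00V), C3(3μF, Q=19μC, V=6.33V)
Op 1: CLOSE 1-2: Q_total=10.00, C_total=3.00, V=3.33; Q1=6.67, Q2=3.33; dissipated=0.083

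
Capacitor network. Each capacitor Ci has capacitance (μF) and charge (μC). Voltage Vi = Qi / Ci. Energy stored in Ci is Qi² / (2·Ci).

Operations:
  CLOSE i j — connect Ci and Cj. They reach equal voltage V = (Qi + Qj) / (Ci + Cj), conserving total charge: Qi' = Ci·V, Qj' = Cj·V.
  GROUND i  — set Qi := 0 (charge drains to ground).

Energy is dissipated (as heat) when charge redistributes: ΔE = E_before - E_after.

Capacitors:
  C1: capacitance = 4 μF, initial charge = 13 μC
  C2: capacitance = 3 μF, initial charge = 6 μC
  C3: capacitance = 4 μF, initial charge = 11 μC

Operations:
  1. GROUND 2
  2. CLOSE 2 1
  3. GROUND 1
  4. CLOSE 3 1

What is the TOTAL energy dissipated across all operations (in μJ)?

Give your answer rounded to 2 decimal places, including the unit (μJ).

Answer: 29.51 μJ

Derivation:
Initial: C1(4μF, Q=13μC, V=3.25V), C2(3μF, Q=6μC, V=2.00V), C3(4μF, Q=11μC, V=2.75V)
Op 1: GROUND 2: Q2=0; energy lost=6.000
Op 2: CLOSE 2-1: Q_total=13.00, C_total=7.00, V=1.86; Q2=5.57, Q1=7.43; dissipated=9.054
Op 3: GROUND 1: Q1=0; energy lost=6.898
Op 4: CLOSE 3-1: Q_total=11.00, C_total=8.00, V=1.38; Q3=5.50, Q1=5.50; dissipated=7.562
Total dissipated: 29.514 μJ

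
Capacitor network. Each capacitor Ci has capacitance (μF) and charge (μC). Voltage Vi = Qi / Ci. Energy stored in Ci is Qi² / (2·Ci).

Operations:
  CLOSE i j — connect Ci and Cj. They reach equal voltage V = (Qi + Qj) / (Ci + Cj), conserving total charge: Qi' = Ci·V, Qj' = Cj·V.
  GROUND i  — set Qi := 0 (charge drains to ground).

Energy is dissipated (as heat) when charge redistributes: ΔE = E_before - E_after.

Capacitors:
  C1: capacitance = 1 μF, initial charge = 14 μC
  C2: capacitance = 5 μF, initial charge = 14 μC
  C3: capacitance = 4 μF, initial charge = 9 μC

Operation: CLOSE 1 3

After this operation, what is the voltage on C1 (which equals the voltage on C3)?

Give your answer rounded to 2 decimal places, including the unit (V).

Answer: 4.60 V

Derivation:
Initial: C1(1μF, Q=14μC, V=14.00V), C2(5μF, Q=14μC, V=2.80V), C3(4μF, Q=9μC, V=2.25V)
Op 1: CLOSE 1-3: Q_total=23.00, C_total=5.00, V=4.60; Q1=4.60, Q3=18.40; dissipated=55.225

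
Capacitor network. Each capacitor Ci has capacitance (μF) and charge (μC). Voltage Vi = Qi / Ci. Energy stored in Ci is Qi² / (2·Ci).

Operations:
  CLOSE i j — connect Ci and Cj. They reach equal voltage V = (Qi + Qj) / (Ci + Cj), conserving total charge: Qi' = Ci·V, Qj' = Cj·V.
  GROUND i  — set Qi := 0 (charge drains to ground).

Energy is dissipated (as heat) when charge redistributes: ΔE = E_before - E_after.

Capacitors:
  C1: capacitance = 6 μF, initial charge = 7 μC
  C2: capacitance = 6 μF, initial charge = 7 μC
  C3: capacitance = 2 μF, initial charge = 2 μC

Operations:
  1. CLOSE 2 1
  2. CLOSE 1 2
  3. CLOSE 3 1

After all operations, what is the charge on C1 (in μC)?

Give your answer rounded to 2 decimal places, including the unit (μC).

Answer: 6.75 μC

Derivation:
Initial: C1(6μF, Q=7μC, V=1.17V), C2(6μF, Q=7μC, V=1.17V), C3(2μF, Q=2μC, V=1.00V)
Op 1: CLOSE 2-1: Q_total=14.00, C_total=12.00, V=1.17; Q2=7.00, Q1=7.00; dissipated=0.000
Op 2: CLOSE 1-2: Q_total=14.00, C_total=12.00, V=1.17; Q1=7.00, Q2=7.00; dissipated=0.000
Op 3: CLOSE 3-1: Q_total=9.00, C_total=8.00, V=1.12; Q3=2.25, Q1=6.75; dissipated=0.021
Final charges: Q1=6.75, Q2=7.00, Q3=2.25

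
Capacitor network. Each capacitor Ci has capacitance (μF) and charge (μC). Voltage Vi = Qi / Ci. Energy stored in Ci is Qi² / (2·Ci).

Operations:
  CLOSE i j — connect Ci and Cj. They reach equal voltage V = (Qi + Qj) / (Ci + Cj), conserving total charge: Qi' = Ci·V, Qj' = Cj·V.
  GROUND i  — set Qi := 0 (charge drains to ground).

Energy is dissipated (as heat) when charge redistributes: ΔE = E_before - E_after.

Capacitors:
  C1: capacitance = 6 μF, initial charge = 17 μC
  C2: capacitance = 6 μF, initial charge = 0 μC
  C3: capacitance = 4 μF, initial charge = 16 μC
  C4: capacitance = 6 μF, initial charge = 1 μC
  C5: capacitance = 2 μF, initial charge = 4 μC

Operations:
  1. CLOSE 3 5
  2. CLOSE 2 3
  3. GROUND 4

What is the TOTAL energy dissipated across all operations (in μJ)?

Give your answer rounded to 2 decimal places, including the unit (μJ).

Initial: C1(6μF, Q=17μC, V=2.83V), C2(6μF, Q=0μC, V=0.00V), C3(4μF, Q=16μC, V=4.00V), C4(6μF, Q=1μC, V=0.17V), C5(2μF, Q=4μC, V=2.00V)
Op 1: CLOSE 3-5: Q_total=20.00, C_total=6.00, V=3.33; Q3=13.33, Q5=6.67; dissipated=2.667
Op 2: CLOSE 2-3: Q_total=13.33, C_total=10.00, V=1.33; Q2=8.00, Q3=5.33; dissipated=13.333
Op 3: GROUND 4: Q4=0; energy lost=0.083
Total dissipated: 16.083 μJ

Answer: 16.08 μJ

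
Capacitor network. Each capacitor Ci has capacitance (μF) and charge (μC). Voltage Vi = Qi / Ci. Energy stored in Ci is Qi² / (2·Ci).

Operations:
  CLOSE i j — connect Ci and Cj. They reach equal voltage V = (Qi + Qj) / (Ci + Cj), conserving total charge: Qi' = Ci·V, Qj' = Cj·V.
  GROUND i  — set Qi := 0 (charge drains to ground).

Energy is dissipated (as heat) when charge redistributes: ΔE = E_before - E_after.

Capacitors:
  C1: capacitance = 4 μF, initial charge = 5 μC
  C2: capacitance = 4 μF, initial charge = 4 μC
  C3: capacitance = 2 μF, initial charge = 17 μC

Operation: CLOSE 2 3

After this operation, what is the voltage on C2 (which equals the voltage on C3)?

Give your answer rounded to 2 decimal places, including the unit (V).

Answer: 3.50 V

Derivation:
Initial: C1(4μF, Q=5μC, V=1.25V), C2(4μF, Q=4μC, V=1.00V), C3(2μF, Q=17μC, V=8.50V)
Op 1: CLOSE 2-3: Q_total=21.00, C_total=6.00, V=3.50; Q2=14.00, Q3=7.00; dissipated=37.500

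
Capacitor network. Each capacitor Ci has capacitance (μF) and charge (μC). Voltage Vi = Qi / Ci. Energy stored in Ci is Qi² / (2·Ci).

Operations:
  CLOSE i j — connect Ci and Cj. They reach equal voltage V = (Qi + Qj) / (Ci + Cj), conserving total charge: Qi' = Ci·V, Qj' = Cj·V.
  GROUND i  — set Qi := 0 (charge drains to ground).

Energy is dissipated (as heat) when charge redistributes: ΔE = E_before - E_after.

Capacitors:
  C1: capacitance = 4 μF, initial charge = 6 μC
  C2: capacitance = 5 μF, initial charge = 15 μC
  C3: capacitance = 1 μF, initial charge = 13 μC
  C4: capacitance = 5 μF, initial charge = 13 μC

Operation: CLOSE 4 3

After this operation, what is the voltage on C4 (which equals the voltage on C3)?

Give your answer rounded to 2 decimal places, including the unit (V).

Initial: C1(4μF, Q=6μC, V=1.50V), C2(5μF, Q=15μC, V=3.00V), C3(1μF, Q=13μC, V=13.00V), C4(5μF, Q=13μC, V=2.60V)
Op 1: CLOSE 4-3: Q_total=26.00, C_total=6.00, V=4.33; Q4=21.67, Q3=4.33; dissipated=45.067

Answer: 4.33 V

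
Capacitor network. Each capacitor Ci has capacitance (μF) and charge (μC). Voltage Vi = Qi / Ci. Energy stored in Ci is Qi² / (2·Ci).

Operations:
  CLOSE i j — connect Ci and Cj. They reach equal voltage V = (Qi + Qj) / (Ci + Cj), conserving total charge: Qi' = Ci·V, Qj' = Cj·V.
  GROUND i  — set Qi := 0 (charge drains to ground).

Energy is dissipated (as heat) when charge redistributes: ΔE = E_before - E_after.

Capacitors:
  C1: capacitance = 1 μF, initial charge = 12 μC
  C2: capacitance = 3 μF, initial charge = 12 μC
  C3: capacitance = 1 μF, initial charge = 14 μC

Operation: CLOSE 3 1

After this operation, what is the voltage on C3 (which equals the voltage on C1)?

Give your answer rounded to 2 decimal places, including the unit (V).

Initial: C1(1μF, Q=12μC, V=12.00V), C2(3μF, Q=12μC, V=4.00V), C3(1μF, Q=14μC, V=14.00V)
Op 1: CLOSE 3-1: Q_total=26.00, C_total=2.00, V=13.00; Q3=13.00, Q1=13.00; dissipated=1.000

Answer: 13.00 V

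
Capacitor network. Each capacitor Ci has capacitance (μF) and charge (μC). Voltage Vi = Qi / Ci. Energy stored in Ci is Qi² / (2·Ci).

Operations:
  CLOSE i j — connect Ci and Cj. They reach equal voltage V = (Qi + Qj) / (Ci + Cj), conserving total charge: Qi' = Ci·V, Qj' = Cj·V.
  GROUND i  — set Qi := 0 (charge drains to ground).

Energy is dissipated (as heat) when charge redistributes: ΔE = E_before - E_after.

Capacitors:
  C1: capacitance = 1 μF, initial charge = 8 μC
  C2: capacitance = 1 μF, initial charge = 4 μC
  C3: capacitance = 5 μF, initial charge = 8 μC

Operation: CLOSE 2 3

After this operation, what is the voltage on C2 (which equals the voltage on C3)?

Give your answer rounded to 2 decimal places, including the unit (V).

Answer: 2.00 V

Derivation:
Initial: C1(1μF, Q=8μC, V=8.00V), C2(1μF, Q=4μC, V=4.00V), C3(5μF, Q=8μC, V=1.60V)
Op 1: CLOSE 2-3: Q_total=12.00, C_total=6.00, V=2.00; Q2=2.00, Q3=10.00; dissipated=2.400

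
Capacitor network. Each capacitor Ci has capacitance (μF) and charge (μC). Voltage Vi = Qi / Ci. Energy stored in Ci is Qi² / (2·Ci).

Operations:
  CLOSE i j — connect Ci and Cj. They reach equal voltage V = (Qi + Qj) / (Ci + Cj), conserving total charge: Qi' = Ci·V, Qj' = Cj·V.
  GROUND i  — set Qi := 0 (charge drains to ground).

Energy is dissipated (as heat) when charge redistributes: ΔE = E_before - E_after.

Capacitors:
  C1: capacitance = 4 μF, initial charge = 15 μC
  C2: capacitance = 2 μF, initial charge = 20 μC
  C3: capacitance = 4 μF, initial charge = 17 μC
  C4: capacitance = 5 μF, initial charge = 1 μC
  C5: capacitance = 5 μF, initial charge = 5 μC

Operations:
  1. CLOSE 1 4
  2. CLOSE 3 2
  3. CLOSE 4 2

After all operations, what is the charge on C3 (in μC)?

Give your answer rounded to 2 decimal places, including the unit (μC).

Answer: 24.67 μC

Derivation:
Initial: C1(4μF, Q=15μC, V=3.75V), C2(2μF, Q=20μC, V=10.00V), C3(4μF, Q=17μC, V=4.25V), C4(5μF, Q=1μC, V=0.20V), C5(5μF, Q=5μC, V=1.00V)
Op 1: CLOSE 1-4: Q_total=16.00, C_total=9.00, V=1.78; Q1=7.11, Q4=8.89; dissipated=14.003
Op 2: CLOSE 3-2: Q_total=37.00, C_total=6.00, V=6.17; Q3=24.67, Q2=12.33; dissipated=22.042
Op 3: CLOSE 4-2: Q_total=21.22, C_total=7.00, V=3.03; Q4=15.16, Q2=6.06; dissipated=13.759
Final charges: Q1=7.11, Q2=6.06, Q3=24.67, Q4=15.16, Q5=5.00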